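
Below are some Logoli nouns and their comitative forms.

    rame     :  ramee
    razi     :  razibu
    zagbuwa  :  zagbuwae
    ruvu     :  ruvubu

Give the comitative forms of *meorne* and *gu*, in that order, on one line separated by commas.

meornee, gubu

The alternation tracks the last vowel of the stem — -bu when the last vowel of the stem is a high vowel (*razi*, *ruvu*); -e when the last vowel of the stem is a non-high vowel (*rame*, *zagbuwa*).
*meorne*: last vowel = /e/, a non-high vowel → -e → *meornee*.
*gu* — last vowel /u/ (a high vowel) → -bu → *gubu*.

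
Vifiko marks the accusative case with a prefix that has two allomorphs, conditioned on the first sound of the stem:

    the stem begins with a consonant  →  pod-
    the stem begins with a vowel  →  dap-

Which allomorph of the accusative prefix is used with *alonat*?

dap-

*alonat*: first sound = /a/, a vowel → dap-.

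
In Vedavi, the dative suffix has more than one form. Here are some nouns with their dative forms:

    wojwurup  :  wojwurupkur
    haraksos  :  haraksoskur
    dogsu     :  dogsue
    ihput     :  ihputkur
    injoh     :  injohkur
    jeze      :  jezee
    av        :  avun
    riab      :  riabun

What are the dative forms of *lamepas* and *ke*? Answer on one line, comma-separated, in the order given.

The alternation tracks the final sound of the stem — -kur when the stem ends in a voiceless consonant (*wojwurup*, *haraksos*, *ihput*, *injoh*); -un when the stem ends in a voiced consonant (*av*, *riab*); -e when the stem ends in a vowel (*dogsu*, *jeze*).
The final sound of *lamepas* is /s/, which is a voiceless consonant, so the suffix is -kur, giving *lamepaskur*.
Since the final sound of *ke* is /e/ (a vowel), it takes -e, giving *kee*.

lamepaskur, kee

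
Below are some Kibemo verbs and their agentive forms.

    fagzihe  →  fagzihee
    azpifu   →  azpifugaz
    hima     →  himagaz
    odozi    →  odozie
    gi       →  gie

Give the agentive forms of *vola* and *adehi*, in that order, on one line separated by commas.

The suffix is conditioned by the last vowel: -e when the last vowel of the stem is a front vowel (*fagzihe*, *odozi*, *gi*); -gaz when the last vowel of the stem is a back vowel (*azpifu*, *hima*).
*vola*: last vowel = /a/, a back vowel → -gaz → *volagaz*.
Since the last vowel of *adehi* is /i/ (a front vowel), it takes -e, giving *adehie*.

volagaz, adehie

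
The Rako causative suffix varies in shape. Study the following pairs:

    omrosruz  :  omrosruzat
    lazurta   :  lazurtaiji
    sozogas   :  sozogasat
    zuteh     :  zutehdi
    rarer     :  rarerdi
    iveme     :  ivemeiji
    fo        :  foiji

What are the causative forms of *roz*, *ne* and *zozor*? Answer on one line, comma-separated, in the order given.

rozat, neiji, zozordi

The suffix is conditioned by the final sound: -at when the stem ends in a sibilant (*omrosruz*, *sozogas*); -di when the stem ends in a non-sibilant consonant (*zuteh*, *rarer*); -iji when the stem ends in a vowel (*lazurta*, *iveme*, *fo*).
Since the final sound of *roz* is /z/ (a sibilant), it takes -at, giving *rozat*.
Since the final sound of *ne* is /e/ (a vowel), it takes -iji, giving *neiji*.
*zozor*: final sound = /r/, a non-sibilant consonant → -di → *zozordi*.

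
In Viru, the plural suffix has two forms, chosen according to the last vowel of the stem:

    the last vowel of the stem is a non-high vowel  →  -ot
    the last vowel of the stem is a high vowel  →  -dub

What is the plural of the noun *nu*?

*nu*: last vowel = /u/, a high vowel → -dub → *nudub*.

nudub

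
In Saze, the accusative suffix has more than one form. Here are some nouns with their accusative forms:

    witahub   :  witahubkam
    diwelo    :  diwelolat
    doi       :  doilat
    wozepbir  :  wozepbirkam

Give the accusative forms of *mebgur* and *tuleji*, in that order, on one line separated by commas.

The alternation tracks the final sound of the stem — -kam when the stem ends in a consonant (*witahub*, *wozepbir*); -lat when the stem ends in a vowel (*diwelo*, *doi*).
*mebgur* — final sound /r/ (a consonant) → -kam → *mebgurkam*.
Since the final sound of *tuleji* is /i/ (a vowel), it takes -lat, giving *tulejilat*.

mebgurkam, tulejilat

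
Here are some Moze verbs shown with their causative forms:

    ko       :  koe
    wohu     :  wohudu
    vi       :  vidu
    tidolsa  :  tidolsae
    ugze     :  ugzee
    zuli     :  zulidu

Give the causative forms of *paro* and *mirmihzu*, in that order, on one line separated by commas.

The pattern is height harmony: -du when the last vowel of the stem is a high vowel (*wohu*, *vi*, *zuli*); -e when the last vowel of the stem is a non-high vowel (*ko*, *tidolsa*, *ugze*).
The last vowel of *paro* is /o/, which is a non-high vowel, so the suffix is -e, giving *paroe*.
The last vowel of *mirmihzu* is /u/, which is a high vowel, so the suffix is -du, giving *mirmihzudu*.

paroe, mirmihzudu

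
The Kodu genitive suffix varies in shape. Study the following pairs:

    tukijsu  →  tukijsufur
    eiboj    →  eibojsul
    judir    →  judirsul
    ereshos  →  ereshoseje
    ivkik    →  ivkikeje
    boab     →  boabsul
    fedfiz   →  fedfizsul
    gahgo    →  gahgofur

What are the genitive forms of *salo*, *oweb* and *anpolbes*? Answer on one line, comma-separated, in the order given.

salofur, owebsul, anpolbeseje

The alternation tracks the final sound of the stem — -eje when the stem ends in a voiceless consonant (*ereshos*, *ivkik*); -sul when the stem ends in a voiced consonant (*eiboj*, *judir*, *boab*, *fedfiz*); -fur when the stem ends in a vowel (*tukijsu*, *gahgo*).
Since the final sound of *salo* is /o/ (a vowel), it takes -fur, giving *salofur*.
Since the final sound of *oweb* is /b/ (a voiced consonant), it takes -sul, giving *owebsul*.
Since the final sound of *anpolbes* is /s/ (a voiceless consonant), it takes -eje, giving *anpolbeseje*.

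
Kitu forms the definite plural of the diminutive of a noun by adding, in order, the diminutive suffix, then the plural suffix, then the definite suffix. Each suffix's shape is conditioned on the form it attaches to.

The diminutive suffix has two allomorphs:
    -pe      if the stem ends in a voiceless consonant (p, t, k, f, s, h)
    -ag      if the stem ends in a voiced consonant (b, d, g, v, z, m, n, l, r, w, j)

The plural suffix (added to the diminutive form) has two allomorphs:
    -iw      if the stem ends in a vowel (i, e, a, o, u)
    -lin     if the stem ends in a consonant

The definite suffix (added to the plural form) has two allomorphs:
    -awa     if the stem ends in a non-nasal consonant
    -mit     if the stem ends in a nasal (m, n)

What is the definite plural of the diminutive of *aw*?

*aw* — final consonant /w/ (voiced) → -ag → *awag*.
The final sound of the diminutive form *awag* is /g/, which is a consonant, so the plural suffix is -lin, giving *awaglin*.
The plural form *awaglin* — final consonant /n/ (a nasal) → -mit → *awaglinmit*.

awaglinmit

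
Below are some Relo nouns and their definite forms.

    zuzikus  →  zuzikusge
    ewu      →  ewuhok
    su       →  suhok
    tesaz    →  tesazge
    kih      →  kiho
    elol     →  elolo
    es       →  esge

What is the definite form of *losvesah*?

losvesaho

The suffix is conditioned by the final sound: -ge when the stem ends in a sibilant (*zuzikus*, *tesaz*, *es*); -o when the stem ends in a non-sibilant consonant (*kih*, *elol*); -hok when the stem ends in a vowel (*ewu*, *su*).
*losvesah* — final sound /h/ (a non-sibilant consonant) → -o → *losvesaho*.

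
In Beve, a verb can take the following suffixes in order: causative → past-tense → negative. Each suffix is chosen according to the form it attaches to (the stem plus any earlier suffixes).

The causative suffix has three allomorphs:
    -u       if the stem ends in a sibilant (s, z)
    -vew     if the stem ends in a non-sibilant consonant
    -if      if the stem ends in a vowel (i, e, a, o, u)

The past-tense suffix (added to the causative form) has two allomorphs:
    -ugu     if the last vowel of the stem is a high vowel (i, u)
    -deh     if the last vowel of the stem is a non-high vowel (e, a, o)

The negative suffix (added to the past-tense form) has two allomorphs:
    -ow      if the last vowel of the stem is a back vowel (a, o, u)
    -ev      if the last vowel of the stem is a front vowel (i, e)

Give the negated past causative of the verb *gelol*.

gelolvewdehev

Since the final sound of *gelol* is /l/ (a non-sibilant consonant), it takes -vew, giving *gelolvew*.
The last vowel of the causative form *gelolvew* is /e/, which is a non-high vowel, so the past-tense suffix is -deh, giving *gelolvewdeh*.
The last vowel of the past-tense form *gelolvewdeh* is /e/, which is a front vowel, so the negative suffix is -ev, giving *gelolvewdehev*.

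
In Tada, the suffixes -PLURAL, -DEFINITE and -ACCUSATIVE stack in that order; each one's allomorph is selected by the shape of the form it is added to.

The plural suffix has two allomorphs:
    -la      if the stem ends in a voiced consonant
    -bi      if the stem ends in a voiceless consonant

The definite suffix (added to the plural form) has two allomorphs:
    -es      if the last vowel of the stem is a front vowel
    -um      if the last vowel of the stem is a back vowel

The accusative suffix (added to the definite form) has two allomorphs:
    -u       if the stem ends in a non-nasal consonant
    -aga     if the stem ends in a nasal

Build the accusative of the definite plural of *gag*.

gaglaumaga

*gag*: final consonant = /g/, voiced → -la → *gagla*.
Since the last vowel of the plural form *gagla* is /a/ (a back vowel), it takes -um, giving *gaglaum*.
The final consonant of the definite form *gaglaum* is /m/, which is a nasal, so the accusative suffix is -aga, giving *gaglaumaga*.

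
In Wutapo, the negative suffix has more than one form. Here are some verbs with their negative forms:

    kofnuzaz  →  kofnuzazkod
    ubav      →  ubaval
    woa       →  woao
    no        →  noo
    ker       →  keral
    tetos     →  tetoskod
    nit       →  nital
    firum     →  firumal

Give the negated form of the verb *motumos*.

The suffix is conditioned by the final sound: -kod when the stem ends in a sibilant (*kofnuzaz*, *tetos*); -al when the stem ends in a non-sibilant consonant (*ubav*, *ker*, *nit*, *firum*); -o when the stem ends in a vowel (*woa*, *no*).
*motumos*: final sound = /s/, a sibilant → -kod → *motumoskod*.

motumoskod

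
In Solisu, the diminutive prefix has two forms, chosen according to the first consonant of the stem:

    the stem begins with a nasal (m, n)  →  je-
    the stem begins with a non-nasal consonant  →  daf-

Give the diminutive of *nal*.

jenal

*nal* — first consonant /n/ (a nasal) → je- → *jenal*.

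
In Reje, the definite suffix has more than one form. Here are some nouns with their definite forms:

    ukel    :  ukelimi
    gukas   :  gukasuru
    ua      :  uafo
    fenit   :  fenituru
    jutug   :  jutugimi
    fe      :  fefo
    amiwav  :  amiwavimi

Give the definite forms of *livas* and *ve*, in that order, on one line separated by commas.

livasuru, vefo

The alternation tracks the final sound of the stem — -uru when the stem ends in a voiceless consonant (*gukas*, *fenit*); -imi when the stem ends in a voiced consonant (*ukel*, *jutug*, *amiwav*); -fo when the stem ends in a vowel (*ua*, *fe*).
*livas* — final sound /s/ (a voiceless consonant) → -uru → *livasuru*.
*ve*: final sound = /e/, a vowel → -fo → *vefo*.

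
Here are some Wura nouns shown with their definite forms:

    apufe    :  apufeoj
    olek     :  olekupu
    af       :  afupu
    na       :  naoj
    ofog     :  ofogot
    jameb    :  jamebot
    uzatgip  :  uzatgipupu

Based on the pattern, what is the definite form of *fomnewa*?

Looking at the final sound of each stem: -upu when the stem ends in a voiceless consonant (*olek*, *af*, *uzatgip*); -ot when the stem ends in a voiced consonant (*ofog*, *jameb*); -oj when the stem ends in a vowel (*apufe*, *na*).
The final sound of *fomnewa* is /a/, which is a vowel, so the suffix is -oj, giving *fomnewaoj*.

fomnewaoj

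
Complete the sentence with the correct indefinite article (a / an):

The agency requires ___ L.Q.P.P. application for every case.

an

The indefinite article is chosen by the initial *sound* of the following word, not its spelling.
The initialism *L.Q.P.P.* is read letter by letter; the first letter, L, is pronounced /ɛl/, which begins with a vowel sound.
So the article is *an*: The agency requires an L.Q.P.P. application for every case.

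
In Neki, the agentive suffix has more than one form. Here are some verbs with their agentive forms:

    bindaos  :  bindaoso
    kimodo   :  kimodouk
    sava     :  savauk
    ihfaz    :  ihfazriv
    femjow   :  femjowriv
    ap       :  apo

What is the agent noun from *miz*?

The pattern is voicing of the final sound: -o when the stem ends in a voiceless consonant (*bindaos*, *ap*); -riv when the stem ends in a voiced consonant (*ihfaz*, *femjow*); -uk when the stem ends in a vowel (*kimodo*, *sava*).
*miz* — final sound /z/ (a voiced consonant) → -riv → *mizriv*.

mizriv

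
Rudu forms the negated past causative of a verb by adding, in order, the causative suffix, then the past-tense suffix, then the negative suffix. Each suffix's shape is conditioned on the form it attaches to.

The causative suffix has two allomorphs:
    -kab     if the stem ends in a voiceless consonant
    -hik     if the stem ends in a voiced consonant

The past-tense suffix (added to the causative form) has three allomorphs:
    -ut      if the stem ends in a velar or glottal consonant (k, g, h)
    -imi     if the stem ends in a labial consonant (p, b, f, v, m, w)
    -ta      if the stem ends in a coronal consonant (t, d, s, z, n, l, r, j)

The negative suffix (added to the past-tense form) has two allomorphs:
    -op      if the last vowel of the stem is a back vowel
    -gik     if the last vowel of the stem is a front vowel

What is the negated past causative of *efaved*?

*efaved* — final consonant /d/ (voiced) → -hik → *efavedhik*.
Since the final consonant of the causative form *efavedhik* is /k/ (velar/glottal), it takes -ut, giving *efavedhikut*.
The past-tense form *efavedhikut* — last vowel /u/ (a back vowel) → -op → *efavedhikutop*.

efavedhikutop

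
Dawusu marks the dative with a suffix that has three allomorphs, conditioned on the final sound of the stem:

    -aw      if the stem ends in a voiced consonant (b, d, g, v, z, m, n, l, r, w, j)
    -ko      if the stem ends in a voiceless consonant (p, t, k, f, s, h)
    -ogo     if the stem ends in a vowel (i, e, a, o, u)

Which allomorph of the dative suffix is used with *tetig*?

Since the final sound of *tetig* is /g/ (a voiced consonant), it takes -aw.

-aw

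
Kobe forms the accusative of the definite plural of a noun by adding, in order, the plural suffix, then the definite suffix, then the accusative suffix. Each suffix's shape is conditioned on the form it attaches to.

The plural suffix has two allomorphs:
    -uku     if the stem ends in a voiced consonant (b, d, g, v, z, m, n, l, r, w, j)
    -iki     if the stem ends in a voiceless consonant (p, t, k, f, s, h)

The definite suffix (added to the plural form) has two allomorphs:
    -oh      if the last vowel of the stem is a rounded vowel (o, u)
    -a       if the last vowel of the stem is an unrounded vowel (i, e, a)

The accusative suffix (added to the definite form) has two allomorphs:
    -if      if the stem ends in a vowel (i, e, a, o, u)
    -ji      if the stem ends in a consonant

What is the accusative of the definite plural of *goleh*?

golehikiaif

*goleh*: final consonant = /h/, voiceless → -iki → *golehiki*.
The plural form *golehiki*: last vowel = /i/, an unrounded vowel → -a → *golehikia*.
The definite form *golehikia* — final sound /a/ (a vowel) → -if → *golehikiaif*.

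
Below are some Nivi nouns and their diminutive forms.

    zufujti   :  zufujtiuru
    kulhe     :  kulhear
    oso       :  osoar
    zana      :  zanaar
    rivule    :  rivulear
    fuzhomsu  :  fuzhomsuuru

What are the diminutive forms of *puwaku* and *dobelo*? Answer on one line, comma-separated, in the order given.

The alternation tracks the last vowel of the stem — -uru when the last vowel of the stem is a high vowel (*zufujti*, *fuzhomsu*); -ar when the last vowel of the stem is a non-high vowel (*kulhe*, *oso*, *zana*, *rivule*).
Since the last vowel of *puwaku* is /u/ (a high vowel), it takes -uru, giving *puwakuuru*.
Since the last vowel of *dobelo* is /o/ (a non-high vowel), it takes -ar, giving *dobeloar*.

puwakuuru, dobeloar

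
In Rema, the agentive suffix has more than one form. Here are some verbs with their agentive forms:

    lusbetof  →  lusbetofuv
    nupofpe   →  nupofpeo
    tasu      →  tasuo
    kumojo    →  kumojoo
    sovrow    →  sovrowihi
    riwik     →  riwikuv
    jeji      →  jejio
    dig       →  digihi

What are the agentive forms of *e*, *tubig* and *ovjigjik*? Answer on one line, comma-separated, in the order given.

The pattern is voicing of the final sound: -uv when the stem ends in a voiceless consonant (*lusbetof*, *riwik*); -ihi when the stem ends in a voiced consonant (*sovrow*, *dig*); -o when the stem ends in a vowel (*nupofpe*, *tasu*, *kumojo*, *jeji*).
The final sound of *e* is /e/, which is a vowel, so the suffix is -o, giving *eo*.
*tubig*: final sound = /g/, a voiced consonant → -ihi → *tubigihi*.
The final sound of *ovjigjik* is /k/, which is a voiceless consonant, so the suffix is -uv, giving *ovjigjikuv*.

eo, tubigihi, ovjigjikuv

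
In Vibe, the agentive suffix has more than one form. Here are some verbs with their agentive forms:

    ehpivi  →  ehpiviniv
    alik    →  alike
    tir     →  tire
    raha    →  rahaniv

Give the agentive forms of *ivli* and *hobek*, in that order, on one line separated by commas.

The alternation tracks the final sound of the stem — -e when the stem ends in a consonant (*alik*, *tir*); -niv when the stem ends in a vowel (*ehpivi*, *raha*).
*ivli* — final sound /i/ (a vowel) → -niv → *ivliniv*.
*hobek* — final sound /k/ (a consonant) → -e → *hobeke*.

ivliniv, hobeke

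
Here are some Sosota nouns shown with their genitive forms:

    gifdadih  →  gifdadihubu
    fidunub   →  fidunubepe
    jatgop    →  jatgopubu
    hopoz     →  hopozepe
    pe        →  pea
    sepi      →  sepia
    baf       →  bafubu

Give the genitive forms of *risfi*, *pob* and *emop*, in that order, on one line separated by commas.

risfia, pobepe, emopubu

Looking at the final sound of each stem: -ubu when the stem ends in a voiceless consonant (*gifdadih*, *jatgop*, *baf*); -epe when the stem ends in a voiced consonant (*fidunub*, *hopoz*); -a when the stem ends in a vowel (*pe*, *sepi*).
*risfi* — final sound /i/ (a vowel) → -a → *risfia*.
Since the final sound of *pob* is /b/ (a voiced consonant), it takes -epe, giving *pobepe*.
The final sound of *emop* is /p/, which is a voiceless consonant, so the suffix is -ubu, giving *emopubu*.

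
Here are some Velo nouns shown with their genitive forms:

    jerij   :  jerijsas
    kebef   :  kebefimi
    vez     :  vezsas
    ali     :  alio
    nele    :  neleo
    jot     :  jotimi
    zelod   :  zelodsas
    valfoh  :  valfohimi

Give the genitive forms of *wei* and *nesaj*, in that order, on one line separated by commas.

The pattern is voicing of the final sound: -imi when the stem ends in a voiceless consonant (*kebef*, *jot*, *valfoh*); -sas when the stem ends in a voiced consonant (*jerij*, *vez*, *zelod*); -o when the stem ends in a vowel (*ali*, *nele*).
*wei*: final sound = /i/, a vowel → -o → *weio*.
*nesaj*: final sound = /j/, a voiced consonant → -sas → *nesajsas*.

weio, nesajsas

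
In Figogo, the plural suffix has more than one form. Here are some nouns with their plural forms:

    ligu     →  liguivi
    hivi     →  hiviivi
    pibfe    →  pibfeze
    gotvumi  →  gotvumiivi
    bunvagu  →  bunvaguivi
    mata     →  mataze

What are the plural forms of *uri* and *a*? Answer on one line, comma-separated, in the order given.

The alternation tracks the last vowel of the stem — -ivi when the last vowel of the stem is a high vowel (*ligu*, *hivi*, *gotvumi*, *bunvagu*); -ze when the last vowel of the stem is a non-high vowel (*pibfe*, *mata*).
The last vowel of *uri* is /i/, which is a high vowel, so the suffix is -ivi, giving *uriivi*.
The last vowel of *a* is /a/, which is a non-high vowel, so the suffix is -ze, giving *aze*.

uriivi, aze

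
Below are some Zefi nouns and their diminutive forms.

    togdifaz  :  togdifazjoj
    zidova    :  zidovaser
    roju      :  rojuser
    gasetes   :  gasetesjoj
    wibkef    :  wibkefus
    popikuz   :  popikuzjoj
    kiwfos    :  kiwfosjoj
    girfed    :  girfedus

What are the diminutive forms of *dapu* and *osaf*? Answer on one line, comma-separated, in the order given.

dapuser, osafus

The suffix is conditioned by the final sound: -joj when the stem ends in a sibilant (*togdifaz*, *gasetes*, *popikuz*, *kiwfos*); -us when the stem ends in a non-sibilant consonant (*wibkef*, *girfed*); -ser when the stem ends in a vowel (*zidova*, *roju*).
The final sound of *dapu* is /u/, which is a vowel, so the suffix is -ser, giving *dapuser*.
Since the final sound of *osaf* is /f/ (a non-sibilant consonant), it takes -us, giving *osafus*.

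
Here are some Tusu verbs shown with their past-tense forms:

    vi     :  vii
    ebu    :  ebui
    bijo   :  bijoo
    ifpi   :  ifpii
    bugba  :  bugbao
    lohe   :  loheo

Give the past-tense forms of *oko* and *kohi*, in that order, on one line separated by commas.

okoo, kohii

The suffix is conditioned by the last vowel: -i when the last vowel of the stem is a high vowel (*vi*, *ebu*, *ifpi*); -o when the last vowel of the stem is a non-high vowel (*bijo*, *bugba*, *lohe*).
Since the last vowel of *oko* is /o/ (a non-high vowel), it takes -o, giving *okoo*.
Since the last vowel of *kohi* is /i/ (a high vowel), it takes -i, giving *kohii*.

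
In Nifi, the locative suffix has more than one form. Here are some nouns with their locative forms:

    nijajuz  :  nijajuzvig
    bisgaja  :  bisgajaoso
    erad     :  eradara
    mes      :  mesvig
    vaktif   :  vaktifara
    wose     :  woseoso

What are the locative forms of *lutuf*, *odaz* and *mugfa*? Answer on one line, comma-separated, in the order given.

The alternation tracks the final sound of the stem — -vig when the stem ends in a sibilant (*nijajuz*, *mes*); -ara when the stem ends in a non-sibilant consonant (*erad*, *vaktif*); -oso when the stem ends in a vowel (*bisgaja*, *wose*).
The final sound of *lutuf* is /f/, which is a non-sibilant consonant, so the suffix is -ara, giving *lutufara*.
*odaz* — final sound /z/ (a sibilant) → -vig → *odazvig*.
*mugfa* — final sound /a/ (a vowel) → -oso → *mugfaoso*.

lutufara, odazvig, mugfaoso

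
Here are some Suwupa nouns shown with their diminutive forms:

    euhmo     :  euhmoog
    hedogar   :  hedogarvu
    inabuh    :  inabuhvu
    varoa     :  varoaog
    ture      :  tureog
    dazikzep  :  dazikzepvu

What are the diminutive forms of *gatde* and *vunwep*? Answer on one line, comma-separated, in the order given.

The pattern is consonant vs. vowel: -vu when the stem ends in a consonant (*hedogar*, *inabuh*, *dazikzep*); -og when the stem ends in a vowel (*euhmo*, *varoa*, *ture*).
*gatde*: final sound = /e/, a vowel → -og → *gatdeog*.
*vunwep* — final sound /p/ (a consonant) → -vu → *vunwepvu*.

gatdeog, vunwepvu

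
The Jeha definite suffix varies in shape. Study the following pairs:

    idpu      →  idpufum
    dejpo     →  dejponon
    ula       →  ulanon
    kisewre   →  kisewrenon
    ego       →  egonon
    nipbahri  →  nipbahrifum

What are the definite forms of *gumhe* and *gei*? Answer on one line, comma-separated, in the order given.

The alternation tracks the last vowel of the stem — -fum when the last vowel of the stem is a high vowel (*idpu*, *nipbahri*); -non when the last vowel of the stem is a non-high vowel (*dejpo*, *ula*, *kisewre*, *ego*).
*gumhe* — last vowel /e/ (a non-high vowel) → -non → *gumhenon*.
*gei*: last vowel = /i/, a high vowel → -fum → *geifum*.

gumhenon, geifum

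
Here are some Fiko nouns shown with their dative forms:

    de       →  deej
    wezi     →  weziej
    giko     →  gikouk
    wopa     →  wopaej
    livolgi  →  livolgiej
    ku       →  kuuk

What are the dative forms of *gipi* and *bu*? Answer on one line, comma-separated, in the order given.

gipiej, buuk

The pattern is rounding harmony: -uk when the last vowel of the stem is a rounded vowel (*giko*, *ku*); -ej when the last vowel of the stem is an unrounded vowel (*de*, *wezi*, *wopa*, *livolgi*).
*gipi* — last vowel /i/ (an unrounded vowel) → -ej → *gipiej*.
*bu*: last vowel = /u/, a rounded vowel → -uk → *buuk*.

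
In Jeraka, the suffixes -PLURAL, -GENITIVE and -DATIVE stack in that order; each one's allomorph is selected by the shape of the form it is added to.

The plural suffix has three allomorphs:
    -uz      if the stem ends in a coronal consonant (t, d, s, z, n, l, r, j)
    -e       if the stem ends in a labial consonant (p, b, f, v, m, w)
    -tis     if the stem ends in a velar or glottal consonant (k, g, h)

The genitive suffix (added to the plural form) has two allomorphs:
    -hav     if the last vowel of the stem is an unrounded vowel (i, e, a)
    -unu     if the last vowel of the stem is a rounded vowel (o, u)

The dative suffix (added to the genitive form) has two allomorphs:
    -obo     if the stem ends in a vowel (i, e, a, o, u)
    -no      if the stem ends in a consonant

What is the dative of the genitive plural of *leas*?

leasuzunuobo

*leas* — final consonant /s/ (coronal) → -uz → *leasuz*.
Since the last vowel of the plural form *leasuz* is /u/ (a rounded vowel), it takes -unu, giving *leasuzunu*.
The genitive form *leasuzunu* — final sound /u/ (a vowel) → -obo → *leasuzunuobo*.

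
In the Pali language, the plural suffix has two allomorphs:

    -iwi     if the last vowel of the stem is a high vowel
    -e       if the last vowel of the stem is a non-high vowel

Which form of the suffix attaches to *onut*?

-iwi

Since the last vowel of *onut* is /u/ (a high vowel), it takes -iwi.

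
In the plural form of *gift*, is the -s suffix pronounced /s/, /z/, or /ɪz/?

The stem *gift* ends in a voiceless non-sibilant consonant.
The plural suffix surfaces as /ɪz/ after sibilants, /s/ after other voiceless consonants, and /z/ after other voiced sounds.
So the plural -s on *gift* is pronounced /s/.

/s/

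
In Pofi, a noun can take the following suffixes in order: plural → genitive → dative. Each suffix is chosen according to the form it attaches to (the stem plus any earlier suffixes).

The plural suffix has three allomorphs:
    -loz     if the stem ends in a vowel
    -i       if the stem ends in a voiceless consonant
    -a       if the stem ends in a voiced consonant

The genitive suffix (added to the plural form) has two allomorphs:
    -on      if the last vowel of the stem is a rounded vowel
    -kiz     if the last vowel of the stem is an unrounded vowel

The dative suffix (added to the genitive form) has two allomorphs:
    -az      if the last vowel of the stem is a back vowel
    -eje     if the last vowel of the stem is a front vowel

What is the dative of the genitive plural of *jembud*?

Since the final sound of *jembud* is /d/ (a voiced consonant), it takes -a, giving *jembuda*.
The last vowel of the plural form *jembuda* is /a/, which is an unrounded vowel, so the genitive suffix is -kiz, giving *jembudakiz*.
The genitive form *jembudakiz*: last vowel = /i/, a front vowel → -eje → *jembudakizeje*.

jembudakizeje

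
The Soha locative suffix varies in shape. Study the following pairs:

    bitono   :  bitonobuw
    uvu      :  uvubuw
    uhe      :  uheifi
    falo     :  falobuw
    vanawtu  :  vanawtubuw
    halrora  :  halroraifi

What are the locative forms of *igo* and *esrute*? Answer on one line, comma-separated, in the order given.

The alternation tracks the last vowel of the stem — -buw when the last vowel of the stem is a rounded vowel (*bitono*, *uvu*, *falo*, *vanawtu*); -ifi when the last vowel of the stem is an unrounded vowel (*uhe*, *halrora*).
The last vowel of *igo* is /o/, which is a rounded vowel, so the suffix is -buw, giving *igobuw*.
Since the last vowel of *esrute* is /e/ (an unrounded vowel), it takes -ifi, giving *esruteifi*.

igobuw, esruteifi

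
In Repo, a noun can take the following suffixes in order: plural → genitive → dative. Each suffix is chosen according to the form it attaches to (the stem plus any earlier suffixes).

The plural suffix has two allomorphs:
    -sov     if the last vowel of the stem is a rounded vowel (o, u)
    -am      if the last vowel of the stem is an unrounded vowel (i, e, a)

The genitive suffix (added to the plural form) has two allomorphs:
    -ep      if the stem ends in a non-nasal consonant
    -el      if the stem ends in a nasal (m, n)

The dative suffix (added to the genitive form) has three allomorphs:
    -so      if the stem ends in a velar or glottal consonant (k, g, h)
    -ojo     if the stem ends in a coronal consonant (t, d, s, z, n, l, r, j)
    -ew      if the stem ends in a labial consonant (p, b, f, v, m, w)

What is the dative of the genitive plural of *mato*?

*mato* — last vowel /o/ (a rounded vowel) → -sov → *matosov*.
The plural form *matosov* — final consonant /v/ (non-nasal) → -ep → *matosovep*.
The final consonant of the genitive form *matosovep* is /p/, which is labial, so the dative suffix is -ew, giving *matosovepew*.

matosovepew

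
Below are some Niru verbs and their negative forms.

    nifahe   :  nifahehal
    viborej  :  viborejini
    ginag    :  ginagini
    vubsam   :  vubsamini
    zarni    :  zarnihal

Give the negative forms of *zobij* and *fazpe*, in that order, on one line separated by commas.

The pattern is consonant vs. vowel: -ini when the stem ends in a consonant (*viborej*, *ginag*, *vubsam*); -hal when the stem ends in a vowel (*nifahe*, *zarni*).
*zobij* — final sound /j/ (a consonant) → -ini → *zobijini*.
*fazpe*: final sound = /e/, a vowel → -hal → *fazpehal*.

zobijini, fazpehal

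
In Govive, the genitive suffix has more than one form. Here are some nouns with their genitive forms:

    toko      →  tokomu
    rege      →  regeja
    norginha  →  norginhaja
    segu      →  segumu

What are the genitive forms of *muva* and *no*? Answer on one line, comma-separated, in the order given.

The suffix is conditioned by the last vowel: -mu when the last vowel of the stem is a rounded vowel (*toko*, *segu*); -ja when the last vowel of the stem is an unrounded vowel (*rege*, *norginha*).
*muva* — last vowel /a/ (an unrounded vowel) → -ja → *muvaja*.
*no*: last vowel = /o/, a rounded vowel → -mu → *nomu*.

muvaja, nomu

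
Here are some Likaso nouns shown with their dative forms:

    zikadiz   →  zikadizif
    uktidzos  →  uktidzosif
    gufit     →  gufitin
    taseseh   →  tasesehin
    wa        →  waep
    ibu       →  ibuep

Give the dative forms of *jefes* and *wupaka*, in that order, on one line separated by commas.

The pattern is sibilance of the final sound: -if when the stem ends in a sibilant (*zikadiz*, *uktidzos*); -in when the stem ends in a non-sibilant consonant (*gufit*, *taseseh*); -ep when the stem ends in a vowel (*wa*, *ibu*).
*jefes*: final sound = /s/, a sibilant → -if → *jefesif*.
*wupaka*: final sound = /a/, a vowel → -ep → *wupakaep*.

jefesif, wupakaep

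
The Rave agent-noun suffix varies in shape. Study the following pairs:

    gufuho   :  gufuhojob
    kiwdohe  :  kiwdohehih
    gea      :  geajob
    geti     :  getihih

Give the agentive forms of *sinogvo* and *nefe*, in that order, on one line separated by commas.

sinogvojob, nefehih

Looking at the last vowel of each stem: -hih when the last vowel of the stem is a front vowel (*kiwdohe*, *geti*); -job when the last vowel of the stem is a back vowel (*gufuho*, *gea*).
Since the last vowel of *sinogvo* is /o/ (a back vowel), it takes -job, giving *sinogvojob*.
The last vowel of *nefe* is /e/, which is a front vowel, so the suffix is -hih, giving *nefehih*.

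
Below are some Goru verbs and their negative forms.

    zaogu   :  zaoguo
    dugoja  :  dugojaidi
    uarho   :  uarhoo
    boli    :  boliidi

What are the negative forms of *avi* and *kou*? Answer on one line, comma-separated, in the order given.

aviidi, kouo

The pattern is rounding harmony: -o when the last vowel of the stem is a rounded vowel (*zaogu*, *uarho*); -idi when the last vowel of the stem is an unrounded vowel (*dugoja*, *boli*).
*avi*: last vowel = /i/, an unrounded vowel → -idi → *aviidi*.
*kou* — last vowel /u/ (a rounded vowel) → -o → *kouo*.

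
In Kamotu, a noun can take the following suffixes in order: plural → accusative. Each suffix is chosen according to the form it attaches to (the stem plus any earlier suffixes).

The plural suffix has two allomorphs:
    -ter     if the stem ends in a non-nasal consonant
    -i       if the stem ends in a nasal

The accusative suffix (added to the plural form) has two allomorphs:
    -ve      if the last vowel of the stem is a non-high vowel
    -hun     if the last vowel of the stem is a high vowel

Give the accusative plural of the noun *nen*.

nenihun

The final consonant of *nen* is /n/, which is a nasal, so the plural suffix is -i, giving *neni*.
The plural form *neni* — last vowel /i/ (a high vowel) → -hun → *nenihun*.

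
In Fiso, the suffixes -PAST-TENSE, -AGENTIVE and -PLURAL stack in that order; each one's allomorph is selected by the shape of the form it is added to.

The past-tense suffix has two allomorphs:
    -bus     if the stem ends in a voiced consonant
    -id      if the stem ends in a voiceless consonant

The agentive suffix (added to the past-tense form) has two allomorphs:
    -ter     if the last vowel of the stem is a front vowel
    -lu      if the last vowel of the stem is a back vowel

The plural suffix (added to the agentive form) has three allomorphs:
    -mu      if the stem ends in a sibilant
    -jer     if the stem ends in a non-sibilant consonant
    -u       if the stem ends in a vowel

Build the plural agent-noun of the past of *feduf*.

*feduf*: final consonant = /f/, voiceless → -id → *fedufid*.
The past-tense form *fedufid*: last vowel = /i/, a front vowel → -ter → *fedufidter*.
The agentive form *fedufidter*: final sound = /r/, a non-sibilant consonant → -jer → *fedufidterjer*.

fedufidterjer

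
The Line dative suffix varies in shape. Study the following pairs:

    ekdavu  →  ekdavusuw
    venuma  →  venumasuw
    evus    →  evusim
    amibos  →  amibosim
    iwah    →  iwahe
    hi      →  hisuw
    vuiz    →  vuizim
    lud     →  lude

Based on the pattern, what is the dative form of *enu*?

enusuw

The pattern is sibilance of the final sound: -im when the stem ends in a sibilant (*evus*, *amibos*, *vuiz*); -e when the stem ends in a non-sibilant consonant (*iwah*, *lud*); -suw when the stem ends in a vowel (*ekdavu*, *venuma*, *hi*).
Since the final sound of *enu* is /u/ (a vowel), it takes -suw, giving *enusuw*.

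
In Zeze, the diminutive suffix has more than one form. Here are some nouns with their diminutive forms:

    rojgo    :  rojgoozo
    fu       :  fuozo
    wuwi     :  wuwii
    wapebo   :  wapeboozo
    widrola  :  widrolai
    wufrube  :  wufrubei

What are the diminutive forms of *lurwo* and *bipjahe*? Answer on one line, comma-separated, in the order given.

Looking at the last vowel of each stem: -ozo when the last vowel of the stem is a rounded vowel (*rojgo*, *fu*, *wapebo*); -i when the last vowel of the stem is an unrounded vowel (*wuwi*, *widrola*, *wufrube*).
The last vowel of *lurwo* is /o/, which is a rounded vowel, so the suffix is -ozo, giving *lurwoozo*.
*bipjahe* — last vowel /e/ (an unrounded vowel) → -i → *bipjahei*.

lurwoozo, bipjahei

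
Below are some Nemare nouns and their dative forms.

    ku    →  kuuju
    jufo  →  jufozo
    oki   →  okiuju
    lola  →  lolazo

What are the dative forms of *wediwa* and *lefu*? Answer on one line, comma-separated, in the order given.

wediwazo, lefuuju

The pattern is height harmony: -uju when the last vowel of the stem is a high vowel (*ku*, *oki*); -zo when the last vowel of the stem is a non-high vowel (*jufo*, *lola*).
*wediwa* — last vowel /a/ (a non-high vowel) → -zo → *wediwazo*.
*lefu*: last vowel = /u/, a high vowel → -uju → *lefuuju*.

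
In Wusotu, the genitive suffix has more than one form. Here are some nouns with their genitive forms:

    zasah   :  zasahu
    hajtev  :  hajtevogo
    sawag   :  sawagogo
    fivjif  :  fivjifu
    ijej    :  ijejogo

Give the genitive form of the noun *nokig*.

nokigogo

Looking at the final consonant of each stem: -u when the stem ends in a voiceless consonant (*zasah*, *fivjif*); -ogo when the stem ends in a voiced consonant (*hajtev*, *sawag*, *ijej*).
The final consonant of *nokig* is /g/, which is voiced, so the suffix is -ogo, giving *nokigogo*.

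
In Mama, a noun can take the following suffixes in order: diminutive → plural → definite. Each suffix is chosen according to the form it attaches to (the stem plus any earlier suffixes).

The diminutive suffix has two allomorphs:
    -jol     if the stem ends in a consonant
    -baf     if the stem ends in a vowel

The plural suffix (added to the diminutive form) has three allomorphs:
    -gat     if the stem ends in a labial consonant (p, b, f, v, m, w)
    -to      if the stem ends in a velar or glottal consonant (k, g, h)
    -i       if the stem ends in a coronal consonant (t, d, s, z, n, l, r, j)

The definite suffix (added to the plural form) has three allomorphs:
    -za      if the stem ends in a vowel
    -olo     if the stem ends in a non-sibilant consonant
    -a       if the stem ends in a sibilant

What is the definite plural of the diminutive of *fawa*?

fawabafgatolo

*fawa*: final sound = /a/, a vowel → -baf → *fawabaf*.
Since the final consonant of the diminutive form *fawabaf* is /f/ (labial), it takes -gat, giving *fawabafgat*.
The plural form *fawabafgat*: final sound = /t/, a non-sibilant consonant → -olo → *fawabafgatolo*.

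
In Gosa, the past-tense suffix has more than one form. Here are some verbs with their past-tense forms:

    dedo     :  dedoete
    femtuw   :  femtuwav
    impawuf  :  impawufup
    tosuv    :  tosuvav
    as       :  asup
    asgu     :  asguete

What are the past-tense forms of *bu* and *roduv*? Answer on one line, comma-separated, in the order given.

buete, roduvav

The suffix is conditioned by the final sound: -up when the stem ends in a voiceless consonant (*impawuf*, *as*); -av when the stem ends in a voiced consonant (*femtuw*, *tosuv*); -ete when the stem ends in a vowel (*dedo*, *asgu*).
*bu* — final sound /u/ (a vowel) → -ete → *buete*.
The final sound of *roduv* is /v/, which is a voiced consonant, so the suffix is -av, giving *roduvav*.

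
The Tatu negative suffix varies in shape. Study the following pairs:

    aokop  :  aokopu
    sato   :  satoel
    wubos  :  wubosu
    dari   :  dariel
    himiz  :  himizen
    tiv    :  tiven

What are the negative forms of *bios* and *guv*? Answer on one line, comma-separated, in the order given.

Looking at the final sound of each stem: -u when the stem ends in a voiceless consonant (*aokop*, *wubos*); -en when the stem ends in a voiced consonant (*himiz*, *tiv*); -el when the stem ends in a vowel (*sato*, *dari*).
Since the final sound of *bios* is /s/ (a voiceless consonant), it takes -u, giving *biosu*.
Since the final sound of *guv* is /v/ (a voiced consonant), it takes -en, giving *guven*.

biosu, guven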